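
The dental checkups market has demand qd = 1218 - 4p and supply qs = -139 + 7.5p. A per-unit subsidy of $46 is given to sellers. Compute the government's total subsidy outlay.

Government cost = $39836

Pre-subsidy: 1218 - 4p = -139 + 7.5p gives p* = 118, q* = 746.
With the subsidy, sellers receive ps = pb + 46 for each unit, where pb is the price buyers pay.
Supply in terms of pb becomes qs = -139 + 7.5(pb + 46) = 206 + 7.5pb. Setting this equal to demand: 1218 - 4pb = 206 + 7.5pb, so pb = 88.
Sellers receive ps = 88 + 46 = 134; q' = 1218 − 4·88 = 866.
Government outlay = subsidy × quantity = 46 × 866 = 39836.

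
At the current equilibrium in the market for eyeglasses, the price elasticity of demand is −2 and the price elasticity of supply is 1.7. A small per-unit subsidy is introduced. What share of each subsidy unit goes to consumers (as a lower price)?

For a small subsidy around the equilibrium, the benefit split depends on the relative slopes, which at a point are proportional to the elasticities.
Buyer share = εs/(εs + |εd|) = 1.7/(1.7 + 2) = 17/37; seller share = |εd|/(εs + |εd|) = 20/37.

Consumer share = 17/37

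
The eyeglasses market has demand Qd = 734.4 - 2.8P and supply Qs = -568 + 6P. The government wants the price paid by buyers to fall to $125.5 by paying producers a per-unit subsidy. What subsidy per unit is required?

Required subsidy s = $33 per unit

At a buyer price of 125.5, quantity demanded is 734.4 − 2.8·125.5 = 383.
Sellers supply 383 only when they receive Ps with -568 + 6·Ps = 383, i.e. Ps = 158.5.
s = Ps − Pb = 158.5 − 125.5 = 33.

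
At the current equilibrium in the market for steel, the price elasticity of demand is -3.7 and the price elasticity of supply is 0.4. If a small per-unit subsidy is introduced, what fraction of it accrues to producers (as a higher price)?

For a small subsidy around the equilibrium, the benefit split depends on the relative slopes, which at a point are proportional to the elasticities.
Buyer share = εs/(εs + |εd|) = 0.4/(0.4 + 3.7) = 4/41; seller share = |εd|/(εs + |εd|) = 37/41.
So producers capture 37/41 of the subsidy.

Producer share = 37/41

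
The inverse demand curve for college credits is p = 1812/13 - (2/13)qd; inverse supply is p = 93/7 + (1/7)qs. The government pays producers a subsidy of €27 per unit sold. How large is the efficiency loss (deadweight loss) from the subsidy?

Pre-subsidy: 1812/13 - (2/13)q = 93/7 + (1/7)q gives q* = 425 and p* = 74.
With the subsidy, sellers receive ps = pb + 27 for each unit, where pb is the price buyers pay.
On the curves, pb = 1812/13 - (2/13)q and ps = 93/7 + (1/7)q; the wedge ps − pb = 27 gives 93/7 + (1/7)q − (1812/13 - (2/13)q) = 27, so q' = 516.
Then pb = 1812/13 − (2/13)·516 = 60 and ps = 93/7 + (1/7)·516 = 87.
The subsidy expands output by 516 − 425 = 91 past the efficient level; on those units the gap between marginal cost and willingness to pay runs from 0 up to 27.
DWL = ½ × 27 × 91 = 1228.5.

Deadweight loss = €1228.5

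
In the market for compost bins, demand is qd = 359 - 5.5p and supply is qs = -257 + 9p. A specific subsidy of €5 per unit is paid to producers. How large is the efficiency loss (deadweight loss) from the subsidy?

Pre-subsidy: 359 - 5.5p = -257 + 9p gives p* = 1232/29, q* = 3635/29.
With the subsidy, sellers receive ps = pb + 5 for each unit, where pb is the price buyers pay.
Supply in terms of pb becomes qs = -257 + 9(pb + 5) = -212 + 9pb. Setting this equal to demand: 359 - 5.5pb = -212 + 9pb, so pb = 1142/29.
Sellers receive ps = 1142/29 + 5 = 1287/29; q' = 359 − 5.5·(1142/29) = 4130/29.
The subsidy expands output by 4130/29 − 3635/29 = 495/29 past the efficient level; on those units the gap between marginal cost and willingness to pay runs from 0 up to 5.
DWL = ½ × 5 × 495/29 = 2475/58.

Deadweight loss = 2475/58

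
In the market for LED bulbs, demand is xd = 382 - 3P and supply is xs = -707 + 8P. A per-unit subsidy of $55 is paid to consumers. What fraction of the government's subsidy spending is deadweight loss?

Pre-subsidy: 382 - 3P = -707 + 8P gives P* = 99, x* = 85.
With the rebate, buyers effectively pay Pb = Ps − 55, where Ps is the price sellers receive.
Demand in terms of Ps becomes xd = 382 − 3(Ps − 55) = 547 - 3Ps. Setting this equal to supply: 547 - 3Ps = -707 + 8Ps, so Ps = 114.
Buyers pay Pb = 114 − 55 = 59; x' = -707 + 8·114 = 205.
ΔCS = ½(85 + 205)(99 − 59) = 5800; ΔPS = ½(85 + 205)(114 − 99) = 2175.
Government spending = 55 × 205 = 11275.
DWL = ½ × 55 × (205 − 85) = 3300; fraction = 3300 / 11275 = 12/41.

DWL / government spending = 12/41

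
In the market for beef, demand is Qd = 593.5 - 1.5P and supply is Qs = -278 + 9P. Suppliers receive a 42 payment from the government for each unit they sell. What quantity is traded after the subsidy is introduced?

Q' = 523

Pre-subsidy: 593.5 - 1.5P = -278 + 9P gives P* = 83, Q* = 469.
With the subsidy, sellers receive Ps = Pb + 42 for each unit, where Pb is the price buyers pay.
Supply in terms of Pb becomes Qs = -278 + 9(Pb + 42) = 100 + 9Pb. Setting this equal to demand: 593.5 - 1.5Pb = 100 + 9Pb, so Pb = 47.
Sellers receive Ps = 47 + 42 = 89; Q' = 593.5 − 1.5·47 = 523.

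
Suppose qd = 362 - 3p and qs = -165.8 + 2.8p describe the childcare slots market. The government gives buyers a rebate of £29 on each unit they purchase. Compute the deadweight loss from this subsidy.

Deadweight loss = £609

Pre-subsidy: 362 - 3p = -165.8 + 2.8p gives p* = 91, q* = 89.
With the rebate, buyers effectively pay pb = ps − 29, where ps is the price sellers receive.
Demand in terms of ps becomes qd = 362 − 3(ps − 29) = 449 - 3ps. Setting this equal to supply: 449 - 3ps = -165.8 + 2.8ps, so ps = 106.
Buyers pay pb = 106 − 29 = 77; q' = -165.8 + 2.8·106 = 131.
The subsidy expands output by 131 − 89 = 42 past the efficient level; on those units the gap between marginal cost and willingness to pay runs from 0 up to 29.
DWL = ½ × 29 × 42 = 609.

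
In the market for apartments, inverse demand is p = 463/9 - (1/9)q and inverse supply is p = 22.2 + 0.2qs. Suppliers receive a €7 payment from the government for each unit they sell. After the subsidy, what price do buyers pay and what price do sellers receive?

Buyers pay €38.5; sellers receive €45.5

Pre-subsidy: 463/9 - (1/9)q = 22.2 + 0.2q gives q* = 94 and p* = 41.
With the subsidy, sellers receive ps = pb + 7 for each unit, where pb is the price buyers pay.
On the curves, pb = 463/9 - (1/9)q and ps = 22.2 + 0.2q; the wedge ps − pb = 7 gives 22.2 + 0.2q − (463/9 - (1/9)q) = 7, so q' = 116.5.
Then pb = 463/9 − (1/9)·116.5 = 38.5 and ps = 22.2 + 0.2·116.5 = 45.5.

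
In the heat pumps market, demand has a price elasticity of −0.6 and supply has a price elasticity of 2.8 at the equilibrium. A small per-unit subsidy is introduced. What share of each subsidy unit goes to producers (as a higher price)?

For a small subsidy around the equilibrium, the benefit split depends on the relative slopes, which at a point are proportional to the elasticities.
Buyer share = εs/(εs + |εd|) = 2.8/(2.8 + 0.6) = 14/17; seller share = |εd|/(εs + |εd|) = 3/17.
So producers capture 3/17 of the subsidy.

Producer share = 3/17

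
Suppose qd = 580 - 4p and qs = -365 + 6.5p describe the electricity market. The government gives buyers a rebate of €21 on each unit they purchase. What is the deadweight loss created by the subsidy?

Deadweight loss = €546

Pre-subsidy: 580 - 4p = -365 + 6.5p gives p* = 90, q* = 220.
With the rebate, buyers effectively pay pb = ps − 21, where ps is the price sellers receive.
Demand in terms of ps becomes qd = 580 − 4(ps − 21) = 664 - 4ps. Setting this equal to supply: 664 - 4ps = -365 + 6.5ps, so ps = 98.
Buyers pay pb = 98 − 21 = 77; q' = -365 + 6.5·98 = 272.
The subsidy expands output by 272 − 220 = 52 past the efficient level; on those units the gap between marginal cost and willingness to pay runs from 0 up to 21.
DWL = ½ × 21 × 52 = 546.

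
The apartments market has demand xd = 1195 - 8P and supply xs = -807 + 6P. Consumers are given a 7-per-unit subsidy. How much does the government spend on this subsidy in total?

Pre-subsidy: 1195 - 8P = -807 + 6P gives P* = 143, x* = 51.
With the rebate, buyers effectively pay Pb = Ps − 7, where Ps is the price sellers receive.
Demand in terms of Ps becomes xd = 1195 − 8(Ps − 7) = 1251 - 8Ps. Setting this equal to supply: 1251 - 8Ps = -807 + 6Ps, so Ps = 147.
Buyers pay Pb = 147 − 7 = 140; x' = -807 + 6·147 = 75.
Government outlay = subsidy × quantity = 7 × 75 = 525.

Government cost = 525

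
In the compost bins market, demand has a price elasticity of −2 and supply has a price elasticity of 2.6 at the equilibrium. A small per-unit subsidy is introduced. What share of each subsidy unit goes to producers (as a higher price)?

For a small subsidy around the equilibrium, the benefit split depends on the relative slopes, which at a point are proportional to the elasticities.
Buyer share = εs/(εs + |εd|) = 2.6/(2.6 + 2) = 13/23; seller share = |εd|/(εs + |εd|) = 10/23.
So producers capture 10/23 of the subsidy.

Producer share = 10/23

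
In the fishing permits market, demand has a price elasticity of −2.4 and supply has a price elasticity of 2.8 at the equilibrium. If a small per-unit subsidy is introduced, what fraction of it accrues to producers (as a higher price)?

Producer share = 6/13

For a small subsidy around the equilibrium, the benefit split depends on the relative slopes, which at a point are proportional to the elasticities.
Buyer share = εs/(εs + |εd|) = 2.8/(2.8 + 2.4) = 7/13; seller share = |εd|/(εs + |εd|) = 6/13.
So producers capture 6/13 of the subsidy.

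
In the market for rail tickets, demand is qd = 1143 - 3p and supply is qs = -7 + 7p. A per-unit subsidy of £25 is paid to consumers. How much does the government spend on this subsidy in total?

Pre-subsidy: 1143 - 3p = -7 + 7p gives p* = 115, q* = 798.
With the rebate, buyers effectively pay pb = ps − 25, where ps is the price sellers receive.
Demand in terms of ps becomes qd = 1143 − 3(ps − 25) = 1218 - 3ps. Setting this equal to supply: 1218 - 3ps = -7 + 7ps, so ps = 122.5.
Buyers pay pb = 122.5 − 25 = 97.5; q' = -7 + 7·122.5 = 850.5.
Government outlay = subsidy × quantity = 25 × 850.5 = 21262.5.

Government cost = £21262.5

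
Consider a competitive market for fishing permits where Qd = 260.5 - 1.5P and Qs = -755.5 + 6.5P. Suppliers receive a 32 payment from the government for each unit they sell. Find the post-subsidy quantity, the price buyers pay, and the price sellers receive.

Q' = 109; buyers pay 101; sellers receive 133

Pre-subsidy: 260.5 - 1.5P = -755.5 + 6.5P gives P* = 127, Q* = 70.
With the subsidy, sellers receive Ps = Pb + 32 for each unit, where Pb is the price buyers pay.
Supply in terms of Pb becomes Qs = -755.5 + 6.5(Pb + 32) = -547.5 + 6.5Pb. Setting this equal to demand: 260.5 - 1.5Pb = -547.5 + 6.5Pb, so Pb = 101.
Sellers receive Ps = 101 + 32 = 133; Q' = 260.5 − 1.5·101 = 109.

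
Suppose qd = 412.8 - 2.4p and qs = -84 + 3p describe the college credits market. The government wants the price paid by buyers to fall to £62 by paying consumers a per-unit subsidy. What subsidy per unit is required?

At a buyer price of 62, quantity demanded is 412.8 − 2.4·62 = 264.
Sellers supply 264 only when they receive ps with -84 + 3·ps = 264, i.e. ps = 116.
s = ps − pb = 116 − 62 = 54.

Required subsidy s = £54 per unit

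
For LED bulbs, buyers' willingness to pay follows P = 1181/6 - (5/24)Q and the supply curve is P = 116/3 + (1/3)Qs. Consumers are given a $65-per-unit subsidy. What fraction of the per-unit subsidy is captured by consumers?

Consumer share = 5/13

Pre-subsidy: 1181/6 - (5/24)Q = 116/3 + (1/3)Q gives Q* = 292 and P* = 136.
With the rebate, buyers effectively pay Pb = Ps − 65, where Ps is the price sellers receive.
On the curves, Pb = 1181/6 - (5/24)Q and Ps = 116/3 + (1/3)Q; the wedge Ps − Pb = 65 gives 116/3 + (1/3)Q − (1181/6 - (5/24)Q) = 65, so Q' = 412.
Then Pb = 1181/6 − (5/24)·412 = 111 and Ps = 116/3 + (1/3)·412 = 176.
Buyers' price falls by P* − Pb = 136 − 111 = 25; sellers' price rises by Ps − P* = 176 − 136 = 40.
So consumers capture 25/65 = 5/13 of each unit of subsidy.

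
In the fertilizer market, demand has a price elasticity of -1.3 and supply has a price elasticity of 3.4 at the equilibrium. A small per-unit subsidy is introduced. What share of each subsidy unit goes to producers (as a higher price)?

Producer share = 13/47

For a small subsidy around the equilibrium, the benefit split depends on the relative slopes, which at a point are proportional to the elasticities.
Buyer share = εs/(εs + |εd|) = 3.4/(3.4 + 1.3) = 34/47; seller share = |εd|/(εs + |εd|) = 13/47.
So producers capture 13/47 of the subsidy.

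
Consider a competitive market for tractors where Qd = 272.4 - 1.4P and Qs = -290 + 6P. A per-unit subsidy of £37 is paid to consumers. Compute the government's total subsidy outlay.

Pre-subsidy: 272.4 - 1.4P = -290 + 6P gives P* = 76, Q* = 166.
With the rebate, buyers effectively pay Pb = Ps − 37, where Ps is the price sellers receive.
Demand in terms of Ps becomes Qd = 272.4 − 1.4(Ps − 37) = 324.2 - 1.4Ps. Setting this equal to supply: 324.2 - 1.4Ps = -290 + 6Ps, so Ps = 83.
Buyers pay Pb = 83 − 37 = 46; Q' = -290 + 6·83 = 208.
Government outlay = subsidy × quantity = 37 × 208 = 7696.

Government cost = £7696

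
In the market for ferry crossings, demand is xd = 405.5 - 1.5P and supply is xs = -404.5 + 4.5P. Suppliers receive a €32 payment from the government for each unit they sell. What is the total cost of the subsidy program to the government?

Pre-subsidy: 405.5 - 1.5P = -404.5 + 4.5P gives P* = 135, x* = 203.
With the subsidy, sellers receive Ps = Pb + 32 for each unit, where Pb is the price buyers pay.
Supply in terms of Pb becomes xs = -404.5 + 4.5(Pb + 32) = -260.5 + 4.5Pb. Setting this equal to demand: 405.5 - 1.5Pb = -260.5 + 4.5Pb, so Pb = 111.
Sellers receive Ps = 111 + 32 = 143; x' = 405.5 − 1.5·111 = 239.
Government outlay = subsidy × quantity = 32 × 239 = 7648.

Government cost = €7648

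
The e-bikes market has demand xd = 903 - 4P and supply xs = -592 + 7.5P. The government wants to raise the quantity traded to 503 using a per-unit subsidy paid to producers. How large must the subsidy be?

Required subsidy s = 46 per unit

At x = 503, invert demand for the buyer price: Pb = (903 − 503)/4 = 100; invert supply for the seller price: Ps = (503 − (-592))/7.5 = 146.
The subsidy must fill the gap: s = Ps − Pb = 146 − 100 = 46.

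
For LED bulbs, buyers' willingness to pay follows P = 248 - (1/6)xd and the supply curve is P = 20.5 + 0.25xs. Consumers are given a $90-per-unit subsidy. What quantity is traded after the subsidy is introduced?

Pre-subsidy: 248 - (1/6)x = 20.5 + 0.25x gives x* = 546 and P* = 157.
With the rebate, buyers effectively pay Pb = Ps − 90, where Ps is the price sellers receive.
On the curves, Pb = 248 - (1/6)x and Ps = 20.5 + 0.25x; the wedge Ps − Pb = 90 gives 20.5 + 0.25x − (248 - (1/6)x) = 90, so x' = 762.
Then Pb = 248 − (1/6)·762 = 121 and Ps = 20.5 + 0.25·762 = 211.

x' = 762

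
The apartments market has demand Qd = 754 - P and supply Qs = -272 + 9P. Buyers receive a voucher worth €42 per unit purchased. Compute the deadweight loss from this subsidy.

Pre-subsidy: 754 - P = -272 + 9P gives P* = 102.6, Q* = 651.4.
With the rebate, buyers effectively pay Pb = Ps − 42, where Ps is the price sellers receive.
Demand in terms of Ps becomes Qd = 754 − 1(Ps − 42) = 796 - Ps. Setting this equal to supply: 796 - Ps = -272 + 9Ps, so Ps = 106.8.
Buyers pay Pb = 106.8 − 42 = 64.8; Q' = -272 + 9·106.8 = 689.2.
The subsidy expands output by 689.2 − 651.4 = 37.8 past the efficient level; on those units the gap between marginal cost and willingness to pay runs from 0 up to 42.
DWL = ½ × 42 × 37.8 = 793.8.

Deadweight loss = €793.8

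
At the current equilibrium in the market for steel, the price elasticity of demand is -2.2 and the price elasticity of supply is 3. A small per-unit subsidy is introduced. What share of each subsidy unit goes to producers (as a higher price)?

Producer share = 11/26

For a small subsidy around the equilibrium, the benefit split depends on the relative slopes, which at a point are proportional to the elasticities.
Buyer share = εs/(εs + |εd|) = 3/(3 + 2.2) = 15/26; seller share = |εd|/(εs + |εd|) = 11/26.
So producers capture 11/26 of the subsidy.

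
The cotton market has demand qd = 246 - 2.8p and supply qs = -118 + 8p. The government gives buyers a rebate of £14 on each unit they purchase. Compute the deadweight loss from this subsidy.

Pre-subsidy: 246 - 2.8p = -118 + 8p gives p* = 910/27, q* = 4094/27.
With the rebate, buyers effectively pay pb = ps − 14, where ps is the price sellers receive.
Demand in terms of ps becomes qd = 246 − 2.8(ps − 14) = 285.2 - 2.8ps. Setting this equal to supply: 285.2 - 2.8ps = -118 + 8ps, so ps = 112/3.
Buyers pay pb = 112/3 − 14 = 70/3; q' = -118 + 8·(112/3) = 542/3.
The subsidy expands output by 542/3 − 4094/27 = 784/27 past the efficient level; on those units the gap between marginal cost and willingness to pay runs from 0 up to 14.
DWL = ½ × 14 × 784/27 = 5488/27.

Deadweight loss = 5488/27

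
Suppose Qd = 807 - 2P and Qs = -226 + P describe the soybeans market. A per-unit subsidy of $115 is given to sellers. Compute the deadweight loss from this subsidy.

Pre-subsidy: 807 - 2P = -226 + P gives P* = 1033/3, Q* = 355/3.
With the subsidy, sellers receive Ps = Pb + 115 for each unit, where Pb is the price buyers pay.
Supply in terms of Pb becomes Qs = -226 + 1(Pb + 115) = -111 + Pb. Setting this equal to demand: 807 - 2Pb = -111 + Pb, so Pb = 306.
Sellers receive Ps = 306 + 115 = 421; Q' = 807 − 2·306 = 195.
The subsidy expands output by 195 − 355/3 = 230/3 past the efficient level; on those units the gap between marginal cost and willingness to pay runs from 0 up to 115.
DWL = ½ × 115 × 230/3 = 13225/3.

Deadweight loss = 13225/3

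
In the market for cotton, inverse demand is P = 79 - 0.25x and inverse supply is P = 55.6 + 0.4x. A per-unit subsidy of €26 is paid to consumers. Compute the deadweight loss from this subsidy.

Pre-subsidy: 79 - 0.25x = 55.6 + 0.4x gives x* = 36 and P* = 70.
With the rebate, buyers effectively pay Pb = Ps − 26, where Ps is the price sellers receive.
On the curves, Pb = 79 - 0.25x and Ps = 55.6 + 0.4x; the wedge Ps − Pb = 26 gives 55.6 + 0.4x − (79 - 0.25x) = 26, so x' = 76.
Then Pb = 79 − 0.25·76 = 60 and Ps = 55.6 + 0.4·76 = 86.
The subsidy expands output by 76 − 36 = 40 past the efficient level; on those units the gap between marginal cost and willingness to pay runs from 0 up to 26.
DWL = ½ × 26 × 40 = 520.

Deadweight loss = €520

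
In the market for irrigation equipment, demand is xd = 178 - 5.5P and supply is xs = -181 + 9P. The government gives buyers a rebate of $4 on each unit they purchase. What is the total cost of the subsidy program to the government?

Pre-subsidy: 178 - 5.5P = -181 + 9P gives P* = 718/29, x* = 1213/29.
With the rebate, buyers effectively pay Pb = Ps − 4, where Ps is the price sellers receive.
Demand in terms of Ps becomes xd = 178 − 5.5(Ps − 4) = 200 - 5.5Ps. Setting this equal to supply: 200 - 5.5Ps = -181 + 9Ps, so Ps = 762/29.
Buyers pay Pb = 762/29 − 4 = 646/29; x' = -181 + 9·(762/29) = 1609/29.
Government outlay = subsidy × quantity = 4 × 1609/29 = 6436/29.

Government cost = 6436/29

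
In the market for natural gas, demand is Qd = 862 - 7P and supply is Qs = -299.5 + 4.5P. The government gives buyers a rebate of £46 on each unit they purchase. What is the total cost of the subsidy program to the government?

Government cost = £12926

Pre-subsidy: 862 - 7P = -299.5 + 4.5P gives P* = 101, Q* = 155.
With the rebate, buyers effectively pay Pb = Ps − 46, where Ps is the price sellers receive.
Demand in terms of Ps becomes Qd = 862 − 7(Ps − 46) = 1184 - 7Ps. Setting this equal to supply: 1184 - 7Ps = -299.5 + 4.5Ps, so Ps = 129.
Buyers pay Pb = 129 − 46 = 83; Q' = -299.5 + 4.5·129 = 281.
Government outlay = subsidy × quantity = 46 × 281 = 12926.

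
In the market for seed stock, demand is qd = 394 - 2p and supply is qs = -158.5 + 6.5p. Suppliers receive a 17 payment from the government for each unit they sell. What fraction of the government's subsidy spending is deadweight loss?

DWL / government spending = 13/290

Pre-subsidy: 394 - 2p = -158.5 + 6.5p gives p* = 65, q* = 264.
With the subsidy, sellers receive ps = pb + 17 for each unit, where pb is the price buyers pay.
Supply in terms of pb becomes qs = -158.5 + 6.5(pb + 17) = -48 + 6.5pb. Setting this equal to demand: 394 - 2pb = -48 + 6.5pb, so pb = 52.
Sellers receive ps = 52 + 17 = 69; q' = 394 − 2·52 = 290.
ΔCS = ½(264 + 290)(65 − 52) = 3601; ΔPS = ½(264 + 290)(69 − 65) = 1108.
Government spending = 17 × 290 = 4930.
DWL = ½ × 17 × (290 − 264) = 221; fraction = 221 / 4930 = 13/290.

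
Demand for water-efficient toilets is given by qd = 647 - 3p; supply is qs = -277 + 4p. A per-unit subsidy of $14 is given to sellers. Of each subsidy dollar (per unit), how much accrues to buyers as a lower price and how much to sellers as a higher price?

Pre-subsidy: 647 - 3p = -277 + 4p gives p* = 132, q* = 251.
With the subsidy, sellers receive ps = pb + 14 for each unit, where pb is the price buyers pay.
Supply in terms of pb becomes qs = -277 + 4(pb + 14) = -221 + 4pb. Setting this equal to demand: 647 - 3pb = -221 + 4pb, so pb = 124.
Sellers receive ps = 124 + 14 = 138; q' = 647 − 3·124 = 275.
Buyers' price falls by p* − pb = 132 − 124 = 8; sellers' price rises by ps − p* = 138 − 132 = 6.

Buyers gain $8 per unit; sellers gain $6 per unit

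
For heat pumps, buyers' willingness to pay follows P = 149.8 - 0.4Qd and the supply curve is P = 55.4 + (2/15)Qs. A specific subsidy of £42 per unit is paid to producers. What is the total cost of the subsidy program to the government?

Pre-subsidy: 149.8 - 0.4Q = 55.4 + (2/15)Q gives Q* = 177 and P* = 79.
With the subsidy, sellers receive Ps = Pb + 42 for each unit, where Pb is the price buyers pay.
On the curves, Pb = 149.8 - 0.4Q and Ps = 55.4 + (2/15)Q; the wedge Ps − Pb = 42 gives 55.4 + (2/15)Q − (149.8 - 0.4Q) = 42, so Q' = 255.75.
Then Pb = 149.8 − 0.4·255.75 = 47.5 and Ps = 55.4 + (2/15)·255.75 = 89.5.
Government outlay = subsidy × quantity = 42 × 255.75 = 10741.5.

Government cost = £10741.5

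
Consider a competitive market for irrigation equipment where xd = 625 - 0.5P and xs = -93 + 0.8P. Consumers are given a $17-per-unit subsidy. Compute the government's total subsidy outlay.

Pre-subsidy: 625 - 0.5P = -93 + 0.8P gives P* = 7180/13, x* = 4535/13.
With the rebate, buyers effectively pay Pb = Ps − 17, where Ps is the price sellers receive.
Demand in terms of Ps becomes xd = 625 − 0.5(Ps − 17) = 633.5 - 0.5Ps. Setting this equal to supply: 633.5 - 0.5Ps = -93 + 0.8Ps, so Ps = 7265/13.
Buyers pay Pb = 7265/13 − 17 = 7044/13; x' = -93 + 0.8·(7265/13) = 4603/13.
Government outlay = subsidy × quantity = 17 × 4603/13 = 78251/13.

Government cost = 78251/13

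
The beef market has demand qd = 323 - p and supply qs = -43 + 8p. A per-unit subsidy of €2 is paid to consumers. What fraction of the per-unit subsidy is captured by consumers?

Pre-subsidy: 323 - p = -43 + 8p gives p* = 122/3, q* = 847/3.
With the rebate, buyers effectively pay pb = ps − 2, where ps is the price sellers receive.
Demand in terms of ps becomes qd = 323 − 1(ps − 2) = 325 - ps. Setting this equal to supply: 325 - ps = -43 + 8ps, so ps = 368/9.
Buyers pay pb = 368/9 − 2 = 350/9; q' = -43 + 8·(368/9) = 2557/9.
Buyers' price falls by p* − pb = 122/3 − 350/9 = 16/9; sellers' price rises by ps − p* = 368/9 − 122/3 = 2/9.
So consumers capture (16/9)/2 = 8/9 of each unit of subsidy.

Consumer share = 8/9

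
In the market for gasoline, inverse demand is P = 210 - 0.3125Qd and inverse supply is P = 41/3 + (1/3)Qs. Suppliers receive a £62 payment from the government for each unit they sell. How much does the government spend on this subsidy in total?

Pre-subsidy: 210 - 0.3125Q = 41/3 + (1/3)Q gives Q* = 304 and P* = 115.
With the subsidy, sellers receive Ps = Pb + 62 for each unit, where Pb is the price buyers pay.
On the curves, Pb = 210 - 0.3125Q and Ps = 41/3 + (1/3)Q; the wedge Ps − Pb = 62 gives 41/3 + (1/3)Q − (210 - 0.3125Q) = 62, so Q' = 400.
Then Pb = 210 − 0.3125·400 = 85 and Ps = 41/3 + (1/3)·400 = 147.
Government outlay = subsidy × quantity = 62 × 400 = 24800.

Government cost = £24800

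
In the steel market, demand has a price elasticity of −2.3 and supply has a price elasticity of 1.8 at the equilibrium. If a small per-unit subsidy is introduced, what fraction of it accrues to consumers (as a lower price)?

For a small subsidy around the equilibrium, the benefit split depends on the relative slopes, which at a point are proportional to the elasticities.
Buyer share = εs/(εs + |εd|) = 1.8/(1.8 + 2.3) = 18/41; seller share = |εd|/(εs + |εd|) = 23/41.

Consumer share = 18/41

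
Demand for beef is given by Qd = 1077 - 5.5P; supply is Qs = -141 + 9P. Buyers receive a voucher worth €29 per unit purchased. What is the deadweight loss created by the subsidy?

Pre-subsidy: 1077 - 5.5P = -141 + 9P gives P* = 84, Q* = 615.
With the rebate, buyers effectively pay Pb = Ps − 29, where Ps is the price sellers receive.
Demand in terms of Ps becomes Qd = 1077 − 5.5(Ps − 29) = 1236.5 - 5.5Ps. Setting this equal to supply: 1236.5 - 5.5Ps = -141 + 9Ps, so Ps = 95.
Buyers pay Pb = 95 − 29 = 66; Q' = -141 + 9·95 = 714.
The subsidy expands output by 714 − 615 = 99 past the efficient level; on those units the gap between marginal cost and willingness to pay runs from 0 up to 29.
DWL = ½ × 29 × 99 = 1435.5.

Deadweight loss = €1435.5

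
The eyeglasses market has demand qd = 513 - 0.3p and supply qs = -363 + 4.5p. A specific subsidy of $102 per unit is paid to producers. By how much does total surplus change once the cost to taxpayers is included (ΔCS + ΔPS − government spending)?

Net change in total surplus = -$1463.0625

Pre-subsidy: 513 - 0.3p = -363 + 4.5p gives p* = 182.5, q* = 458.25.
With the subsidy, sellers receive ps = pb + 102 for each unit, where pb is the price buyers pay.
Supply in terms of pb becomes qs = -363 + 4.5(pb + 102) = 96 + 4.5pb. Setting this equal to demand: 513 - 0.3pb = 96 + 4.5pb, so pb = 86.875.
Sellers receive ps = 86.875 + 102 = 188.875; q' = 513 − 0.3·86.875 = 486.9375.
ΔCS = ½(458.25 + 486.9375)(182.5 − 86.875) = 45191.77734375; ΔPS = ½(458.25 + 486.9375)(188.875 − 182.5) = 3012.78515625.
Government spending = 102 × 486.9375 = 49667.625.
Net change = 45191.77734375 + 3012.78515625 − 49667.625 = -1463.0625. The loss equals the DWL triangle ½·102·28.6875.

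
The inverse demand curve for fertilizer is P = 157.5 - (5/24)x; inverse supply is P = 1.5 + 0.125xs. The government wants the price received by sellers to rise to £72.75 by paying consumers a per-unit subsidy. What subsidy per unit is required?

Required subsidy s = £34 per unit

At a seller price of 72.75, quantity supplied is -12 + 8·72.75 = 570.
Buyers absorb 570 only when they pay Pb = 157.5 − (5/24)·570 = 38.75.
s = Ps − Pb = 72.75 − 38.75 = 34.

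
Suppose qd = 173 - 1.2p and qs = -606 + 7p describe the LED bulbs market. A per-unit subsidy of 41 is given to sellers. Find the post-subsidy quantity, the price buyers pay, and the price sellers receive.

q' = 101; buyers pay 60; sellers receive 101

Pre-subsidy: 173 - 1.2p = -606 + 7p gives p* = 95, q* = 59.
With the subsidy, sellers receive ps = pb + 41 for each unit, where pb is the price buyers pay.
Supply in terms of pb becomes qs = -606 + 7(pb + 41) = -319 + 7pb. Setting this equal to demand: 173 - 1.2pb = -319 + 7pb, so pb = 60.
Sellers receive ps = 60 + 41 = 101; q' = 173 − 1.2·60 = 101.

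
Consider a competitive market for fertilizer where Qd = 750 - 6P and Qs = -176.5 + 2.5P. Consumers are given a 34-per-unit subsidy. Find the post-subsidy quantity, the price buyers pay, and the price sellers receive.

Q' = 156; buyers pay 99; sellers receive 133

Pre-subsidy: 750 - 6P = -176.5 + 2.5P gives P* = 109, Q* = 96.
With the rebate, buyers effectively pay Pb = Ps − 34, where Ps is the price sellers receive.
Demand in terms of Ps becomes Qd = 750 − 6(Ps − 34) = 954 - 6Ps. Setting this equal to supply: 954 - 6Ps = -176.5 + 2.5Ps, so Ps = 133.
Buyers pay Pb = 133 − 34 = 99; Q' = -176.5 + 2.5·133 = 156.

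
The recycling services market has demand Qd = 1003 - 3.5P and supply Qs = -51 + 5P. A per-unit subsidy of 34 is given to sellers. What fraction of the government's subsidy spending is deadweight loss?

DWL / government spending = 35/639

Pre-subsidy: 1003 - 3.5P = -51 + 5P gives P* = 124, Q* = 569.
With the subsidy, sellers receive Ps = Pb + 34 for each unit, where Pb is the price buyers pay.
Supply in terms of Pb becomes Qs = -51 + 5(Pb + 34) = 119 + 5Pb. Setting this equal to demand: 1003 - 3.5Pb = 119 + 5Pb, so Pb = 104.
Sellers receive Ps = 104 + 34 = 138; Q' = 1003 − 3.5·104 = 639.
ΔCS = ½(569 + 639)(124 − 104) = 12080; ΔPS = ½(569 + 639)(138 − 124) = 8456.
Government spending = 34 × 639 = 21726.
DWL = ½ × 34 × (639 − 569) = 1190; fraction = 1190 / 21726 = 35/639.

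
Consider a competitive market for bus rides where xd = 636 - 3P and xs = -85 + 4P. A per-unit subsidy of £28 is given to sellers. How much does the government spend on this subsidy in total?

Government cost = £10500

Pre-subsidy: 636 - 3P = -85 + 4P gives P* = 103, x* = 327.
With the subsidy, sellers receive Ps = Pb + 28 for each unit, where Pb is the price buyers pay.
Supply in terms of Pb becomes xs = -85 + 4(Pb + 28) = 27 + 4Pb. Setting this equal to demand: 636 - 3Pb = 27 + 4Pb, so Pb = 87.
Sellers receive Ps = 87 + 28 = 115; x' = 636 − 3·87 = 375.
Government outlay = subsidy × quantity = 28 × 375 = 10500.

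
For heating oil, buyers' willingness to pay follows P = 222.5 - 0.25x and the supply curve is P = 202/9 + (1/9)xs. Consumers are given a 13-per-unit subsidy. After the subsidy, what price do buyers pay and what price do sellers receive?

Buyers pay 75; sellers receive 88

Pre-subsidy: 222.5 - 0.25x = 202/9 + (1/9)x gives x* = 554 and P* = 84.
With the rebate, buyers effectively pay Pb = Ps − 13, where Ps is the price sellers receive.
On the curves, Pb = 222.5 - 0.25x and Ps = 202/9 + (1/9)x; the wedge Ps − Pb = 13 gives 202/9 + (1/9)x − (222.5 - 0.25x) = 13, so x' = 590.
Then Pb = 222.5 − 0.25·590 = 75 and Ps = 202/9 + (1/9)·590 = 88.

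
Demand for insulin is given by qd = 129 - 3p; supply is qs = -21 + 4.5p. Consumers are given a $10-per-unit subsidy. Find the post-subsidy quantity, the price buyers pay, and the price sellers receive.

q' = 87; buyers pay $14; sellers receive $24

Pre-subsidy: 129 - 3p = -21 + 4.5p gives p* = 20, q* = 69.
With the rebate, buyers effectively pay pb = ps − 10, where ps is the price sellers receive.
Demand in terms of ps becomes qd = 129 − 3(ps − 10) = 159 - 3ps. Setting this equal to supply: 159 - 3ps = -21 + 4.5ps, so ps = 24.
Buyers pay pb = 24 − 10 = 14; q' = -21 + 4.5·24 = 87.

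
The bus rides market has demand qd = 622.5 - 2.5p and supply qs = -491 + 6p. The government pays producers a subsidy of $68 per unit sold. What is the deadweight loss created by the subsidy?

Deadweight loss = $4080

Pre-subsidy: 622.5 - 2.5p = -491 + 6p gives p* = 131, q* = 295.
With the subsidy, sellers receive ps = pb + 68 for each unit, where pb is the price buyers pay.
Supply in terms of pb becomes qs = -491 + 6(pb + 68) = -83 + 6pb. Setting this equal to demand: 622.5 - 2.5pb = -83 + 6pb, so pb = 83.
Sellers receive ps = 83 + 68 = 151; q' = 622.5 − 2.5·83 = 415.
The subsidy expands output by 415 − 295 = 120 past the efficient level; on those units the gap between marginal cost and willingness to pay runs from 0 up to 68.
DWL = ½ × 68 × 120 = 4080.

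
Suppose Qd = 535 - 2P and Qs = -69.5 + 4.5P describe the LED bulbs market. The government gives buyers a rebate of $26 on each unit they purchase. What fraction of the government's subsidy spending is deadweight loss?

Pre-subsidy: 535 - 2P = -69.5 + 4.5P gives P* = 93, Q* = 349.
With the rebate, buyers effectively pay Pb = Ps − 26, where Ps is the price sellers receive.
Demand in terms of Ps becomes Qd = 535 − 2(Ps − 26) = 587 - 2Ps. Setting this equal to supply: 587 - 2Ps = -69.5 + 4.5Ps, so Ps = 101.
Buyers pay Pb = 101 − 26 = 75; Q' = -69.5 + 4.5·101 = 385.
ΔCS = ½(349 + 385)(93 − 75) = 6606; ΔPS = ½(349 + 385)(101 − 93) = 2936.
Government spending = 26 × 385 = 10010.
DWL = ½ × 26 × (385 − 349) = 468; fraction = 468 / 10010 = 18/385.

DWL / government spending = 18/385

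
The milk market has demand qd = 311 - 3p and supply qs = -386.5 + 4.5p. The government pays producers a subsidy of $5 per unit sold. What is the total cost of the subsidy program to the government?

Pre-subsidy: 311 - 3p = -386.5 + 4.5p gives p* = 93, q* = 32.
With the subsidy, sellers receive ps = pb + 5 for each unit, where pb is the price buyers pay.
Supply in terms of pb becomes qs = -386.5 + 4.5(pb + 5) = -364 + 4.5pb. Setting this equal to demand: 311 - 3pb = -364 + 4.5pb, so pb = 90.
Sellers receive ps = 90 + 5 = 95; q' = 311 − 3·90 = 41.
Government outlay = subsidy × quantity = 5 × 41 = 205.

Government cost = $205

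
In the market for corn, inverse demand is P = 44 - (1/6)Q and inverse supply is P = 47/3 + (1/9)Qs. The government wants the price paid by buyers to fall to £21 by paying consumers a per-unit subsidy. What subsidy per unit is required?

At a buyer price of 21, quantity demanded is 264 − 6·21 = 138.
Sellers supply 138 only when they receive Ps = 47/3 + (1/9)·138 = 31.
s = Ps − Pb = 31 − 21 = 10.

Required subsidy s = £10 per unit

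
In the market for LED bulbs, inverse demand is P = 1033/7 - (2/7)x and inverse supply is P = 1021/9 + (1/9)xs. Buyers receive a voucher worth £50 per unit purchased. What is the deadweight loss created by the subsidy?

Deadweight loss = £3150

Pre-subsidy: 1033/7 - (2/7)x = 1021/9 + (1/9)x gives x* = 86 and P* = 123.
With the rebate, buyers effectively pay Pb = Ps − 50, where Ps is the price sellers receive.
On the curves, Pb = 1033/7 - (2/7)x and Ps = 1021/9 + (1/9)x; the wedge Ps − Pb = 50 gives 1021/9 + (1/9)x − (1033/7 - (2/7)x) = 50, so x' = 212.
Then Pb = 1033/7 − (2/7)·212 = 87 and Ps = 1021/9 + (1/9)·212 = 137.
The subsidy expands output by 212 − 86 = 126 past the efficient level; on those units the gap between marginal cost and willingness to pay runs from 0 up to 50.
DWL = ½ × 50 × 126 = 3150.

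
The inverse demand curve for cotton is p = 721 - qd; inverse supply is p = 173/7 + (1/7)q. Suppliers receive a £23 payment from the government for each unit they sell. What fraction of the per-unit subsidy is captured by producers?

Producer share = 0.125

Pre-subsidy: 721 - q = 173/7 + (1/7)q gives q* = 609.25 and p* = 111.75.
With the subsidy, sellers receive ps = pb + 23 for each unit, where pb is the price buyers pay.
On the curves, pb = 721 - q and ps = 173/7 + (1/7)q; the wedge ps − pb = 23 gives 173/7 + (1/7)q − (721 - q) = 23, so q' = 629.375.
Then pb = 721 − 1·629.375 = 91.625 and ps = 173/7 + (1/7)·629.375 = 114.625.
Buyers' price falls by p* − pb = 111.75 − 91.625 = 20.125; sellers' price rises by ps − p* = 114.625 − 111.75 = 2.875.
So producers capture 2.875/23 = 0.125 of each unit of subsidy.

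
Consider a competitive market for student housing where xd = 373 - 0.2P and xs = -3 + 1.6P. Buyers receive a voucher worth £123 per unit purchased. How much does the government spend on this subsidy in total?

Government cost = 651449/15

Pre-subsidy: 373 - 0.2P = -3 + 1.6P gives P* = 1880/9, x* = 2981/9.
With the rebate, buyers effectively pay Pb = Ps − 123, where Ps is the price sellers receive.
Demand in terms of Ps becomes xd = 373 − 0.2(Ps − 123) = 397.6 - 0.2Ps. Setting this equal to supply: 397.6 - 0.2Ps = -3 + 1.6Ps, so Ps = 2003/9.
Buyers pay Pb = 2003/9 − 123 = 896/9; x' = -3 + 1.6·(2003/9) = 15889/45.
Government outlay = subsidy × quantity = 123 × 15889/45 = 651449/15.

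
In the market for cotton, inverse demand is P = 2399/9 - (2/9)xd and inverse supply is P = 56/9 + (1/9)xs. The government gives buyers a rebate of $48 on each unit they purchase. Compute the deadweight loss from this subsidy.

Pre-subsidy: 2399/9 - (2/9)x = 56/9 + (1/9)x gives x* = 781 and P* = 93.
With the rebate, buyers effectively pay Pb = Ps − 48, where Ps is the price sellers receive.
On the curves, Pb = 2399/9 - (2/9)x and Ps = 56/9 + (1/9)x; the wedge Ps − Pb = 48 gives 56/9 + (1/9)x − (2399/9 - (2/9)x) = 48, so x' = 925.
Then Pb = 2399/9 − (2/9)·925 = 61 and Ps = 56/9 + (1/9)·925 = 109.
The subsidy expands output by 925 − 781 = 144 past the efficient level; on those units the gap between marginal cost and willingness to pay runs from 0 up to 48.
DWL = ½ × 48 × 144 = 3456.

Deadweight loss = $3456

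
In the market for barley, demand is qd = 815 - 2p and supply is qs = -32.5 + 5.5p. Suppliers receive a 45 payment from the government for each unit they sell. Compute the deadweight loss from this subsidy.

Pre-subsidy: 815 - 2p = -32.5 + 5.5p gives p* = 113, q* = 589.
With the subsidy, sellers receive ps = pb + 45 for each unit, where pb is the price buyers pay.
Supply in terms of pb becomes qs = -32.5 + 5.5(pb + 45) = 215 + 5.5pb. Setting this equal to demand: 815 - 2pb = 215 + 5.5pb, so pb = 80.
Sellers receive ps = 80 + 45 = 125; q' = 815 − 2·80 = 655.
The subsidy expands output by 655 − 589 = 66 past the efficient level; on those units the gap between marginal cost and willingness to pay runs from 0 up to 45.
DWL = ½ × 45 × 66 = 1485.

Deadweight loss = 1485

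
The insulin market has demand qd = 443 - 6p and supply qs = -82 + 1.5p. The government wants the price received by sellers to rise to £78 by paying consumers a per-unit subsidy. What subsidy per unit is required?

Required subsidy s = £10 per unit

At a seller price of 78, quantity supplied is -82 + 1.5·78 = 35.
Buyers absorb 35 only when they pay pb with 443 − 6·pb = 35, i.e. pb = 68.
s = ps − pb = 78 − 68 = 10.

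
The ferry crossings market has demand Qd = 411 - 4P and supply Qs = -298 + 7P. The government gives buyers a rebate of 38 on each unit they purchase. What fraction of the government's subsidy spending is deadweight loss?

Pre-subsidy: 411 - 4P = -298 + 7P gives P* = 709/11, Q* = 1685/11.
With the rebate, buyers effectively pay Pb = Ps − 38, where Ps is the price sellers receive.
Demand in terms of Ps becomes Qd = 411 − 4(Ps − 38) = 563 - 4Ps. Setting this equal to supply: 563 - 4Ps = -298 + 7Ps, so Ps = 861/11.
Buyers pay Pb = 861/11 − 38 = 443/11; Q' = -298 + 7·(861/11) = 2749/11.
ΔCS = ½(1685/11 + 2749/11)(709/11 − 443/11) = 589722/121; ΔPS = ½(1685/11 + 2749/11)(861/11 − 709/11) = 336984/121.
Government spending = 38 × 2749/11 = 104462/11.
DWL = ½ × 38 × (2749/11 − 1685/11) = 20216/11; fraction = (20216/11) / (104462/11) = 532/2749.

DWL / government spending = 532/2749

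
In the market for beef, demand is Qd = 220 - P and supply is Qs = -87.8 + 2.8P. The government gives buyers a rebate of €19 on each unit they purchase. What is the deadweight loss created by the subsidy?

Deadweight loss = €133

Pre-subsidy: 220 - P = -87.8 + 2.8P gives P* = 81, Q* = 139.
With the rebate, buyers effectively pay Pb = Ps − 19, where Ps is the price sellers receive.
Demand in terms of Ps becomes Qd = 220 − 1(Ps − 19) = 239 - Ps. Setting this equal to supply: 239 - Ps = -87.8 + 2.8Ps, so Ps = 86.
Buyers pay Pb = 86 − 19 = 67; Q' = -87.8 + 2.8·86 = 153.
The subsidy expands output by 153 − 139 = 14 past the efficient level; on those units the gap between marginal cost and willingness to pay runs from 0 up to 19.
DWL = ½ × 19 × 14 = 133.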